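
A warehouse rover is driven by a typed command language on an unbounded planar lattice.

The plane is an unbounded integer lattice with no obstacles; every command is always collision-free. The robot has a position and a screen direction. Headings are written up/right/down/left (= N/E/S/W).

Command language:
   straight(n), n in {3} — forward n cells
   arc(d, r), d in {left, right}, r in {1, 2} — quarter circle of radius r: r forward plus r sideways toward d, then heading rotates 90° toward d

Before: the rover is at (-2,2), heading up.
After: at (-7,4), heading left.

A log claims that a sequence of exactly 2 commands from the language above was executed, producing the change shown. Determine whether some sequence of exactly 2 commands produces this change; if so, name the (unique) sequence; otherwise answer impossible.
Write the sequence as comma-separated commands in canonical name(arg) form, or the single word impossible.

key: position moved to (-7,4) AND the heading swung to W — translation plus rotation needed
start: at (-2,2), heading up
t=1 arc(left, 2) ⇒ at (-4,4), heading left
t=2 straight(3) ⇒ at (-7,4), heading left
uniquely the one of 25 2-step routes that fits.

arc(left, 2), straight(3)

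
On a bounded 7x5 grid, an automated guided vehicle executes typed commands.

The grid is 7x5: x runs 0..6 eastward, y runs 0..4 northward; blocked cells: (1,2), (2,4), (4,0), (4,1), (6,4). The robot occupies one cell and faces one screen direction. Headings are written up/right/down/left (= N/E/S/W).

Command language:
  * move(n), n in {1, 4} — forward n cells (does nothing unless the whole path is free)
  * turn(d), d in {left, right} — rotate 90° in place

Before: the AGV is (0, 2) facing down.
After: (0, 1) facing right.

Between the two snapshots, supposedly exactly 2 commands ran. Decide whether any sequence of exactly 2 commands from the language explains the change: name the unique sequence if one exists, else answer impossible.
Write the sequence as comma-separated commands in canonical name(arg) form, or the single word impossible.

move(1), turn(left)

key: order matters: swapping move(1) and turn(left) lands elsewhere
t0: (0, 2) facing down
1. move(1) → (0, 1) facing down
2. turn(left) → (0, 1) facing right
no other 2-command option fits: unique.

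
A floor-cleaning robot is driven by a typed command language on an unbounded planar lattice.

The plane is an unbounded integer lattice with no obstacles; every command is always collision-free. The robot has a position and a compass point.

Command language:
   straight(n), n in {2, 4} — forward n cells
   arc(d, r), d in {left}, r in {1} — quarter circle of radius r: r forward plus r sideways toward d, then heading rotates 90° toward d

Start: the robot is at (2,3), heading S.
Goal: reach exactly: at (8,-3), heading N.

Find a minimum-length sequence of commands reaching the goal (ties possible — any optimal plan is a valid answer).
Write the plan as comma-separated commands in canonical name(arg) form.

straight(2), straight(4), arc(left, 1), straight(4), arc(left, 1)

initial: at (2,3), heading S
step 1 (straight(2)): at (2,1), heading S
step 2 (straight(4)): at (2,-3), heading S
step 3 (arc(left, 1)): at (3,-4), heading E
step 4 (straight(4)): at (7,-4), heading E
step 5 (arc(left, 1)): at (8,-3), heading N
shorter routes all fall short; 5 is best.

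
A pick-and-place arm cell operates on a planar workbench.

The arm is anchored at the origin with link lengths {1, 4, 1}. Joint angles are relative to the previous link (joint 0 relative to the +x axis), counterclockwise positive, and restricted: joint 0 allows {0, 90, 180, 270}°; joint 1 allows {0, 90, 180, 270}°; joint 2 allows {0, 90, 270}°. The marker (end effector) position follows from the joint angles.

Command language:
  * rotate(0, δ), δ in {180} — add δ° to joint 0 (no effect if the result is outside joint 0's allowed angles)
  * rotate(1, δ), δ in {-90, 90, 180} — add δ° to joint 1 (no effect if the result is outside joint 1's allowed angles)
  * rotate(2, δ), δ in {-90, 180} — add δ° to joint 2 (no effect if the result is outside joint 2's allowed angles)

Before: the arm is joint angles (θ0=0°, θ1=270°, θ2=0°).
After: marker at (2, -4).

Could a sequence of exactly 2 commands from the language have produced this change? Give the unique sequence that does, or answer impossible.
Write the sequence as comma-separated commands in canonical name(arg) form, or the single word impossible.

key: order matters: swapping rotate(2, -90) and rotate(2, 180) lands elsewhere
from: joint angles (θ0=0°, θ1=270°, θ2=0°)
[1] after rotate(2, -90): joint angles (θ0=0°, θ1=270°, θ2=270°)
[2] after rotate(2, 180): joint angles (θ0=0°, θ1=270°, θ2=90°)
all 36 alternatives checked — unique.

rotate(2, -90), rotate(2, 180)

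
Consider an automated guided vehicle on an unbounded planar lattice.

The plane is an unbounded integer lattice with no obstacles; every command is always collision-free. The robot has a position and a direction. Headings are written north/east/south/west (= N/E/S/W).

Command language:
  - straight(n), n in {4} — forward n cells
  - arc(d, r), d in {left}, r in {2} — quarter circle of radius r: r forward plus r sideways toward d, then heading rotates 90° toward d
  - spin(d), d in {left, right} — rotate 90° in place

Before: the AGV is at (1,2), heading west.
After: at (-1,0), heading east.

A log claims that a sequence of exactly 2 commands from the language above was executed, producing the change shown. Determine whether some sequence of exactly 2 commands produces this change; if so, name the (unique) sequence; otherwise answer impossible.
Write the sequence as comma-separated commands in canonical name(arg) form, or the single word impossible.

arc(left, 2), spin(left)

key: running spin(left) before arc(left, 2) would end elsewhere — order is forced
t0: at (1,2), heading west
t=1 arc(left, 2) ⇒ at (-1,0), heading south
t=2 spin(left) ⇒ at (-1,0), heading east
uniquely the one of 16 2-step routes that fits.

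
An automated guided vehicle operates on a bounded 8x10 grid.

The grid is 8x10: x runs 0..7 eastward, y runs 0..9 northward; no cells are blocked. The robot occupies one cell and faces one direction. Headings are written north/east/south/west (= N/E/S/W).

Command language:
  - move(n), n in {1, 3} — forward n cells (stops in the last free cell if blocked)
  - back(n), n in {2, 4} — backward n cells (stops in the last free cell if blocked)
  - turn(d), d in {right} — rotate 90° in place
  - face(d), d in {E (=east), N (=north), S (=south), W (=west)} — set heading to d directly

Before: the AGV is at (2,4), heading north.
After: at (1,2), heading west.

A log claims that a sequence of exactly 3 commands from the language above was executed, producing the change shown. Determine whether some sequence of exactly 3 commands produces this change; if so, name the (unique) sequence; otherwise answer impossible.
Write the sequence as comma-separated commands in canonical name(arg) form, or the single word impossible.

back(2), face(W), move(1)

key: order matters: swapping back(2) and move(1) lands elsewhere
begin: at (2,4), heading north
1. back(2) → at (2,2), heading north
2. face(W) → at (2,2), heading west
3. move(1) → at (1,2), heading west
no other 3-command option fits: unique.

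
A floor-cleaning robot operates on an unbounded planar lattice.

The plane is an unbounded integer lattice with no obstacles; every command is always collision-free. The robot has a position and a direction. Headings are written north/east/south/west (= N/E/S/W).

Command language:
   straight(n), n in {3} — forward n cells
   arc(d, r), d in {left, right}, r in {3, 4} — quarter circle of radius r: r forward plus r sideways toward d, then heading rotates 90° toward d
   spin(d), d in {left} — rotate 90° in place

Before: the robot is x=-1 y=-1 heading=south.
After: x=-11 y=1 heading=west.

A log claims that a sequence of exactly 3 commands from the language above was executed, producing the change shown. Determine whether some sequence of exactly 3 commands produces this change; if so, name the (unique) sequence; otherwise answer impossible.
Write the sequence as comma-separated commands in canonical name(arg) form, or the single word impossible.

arc(right, 4), arc(right, 3), arc(left, 3)

key: cell and facing (now W) both changed — the 3 commands mix motion and turning
from: x=-1 y=-1 heading=south
step 1 (arc(right, 4)): x=-5 y=-5 heading=west
step 2 (arc(right, 3)): x=-8 y=-2 heading=north
step 3 (arc(left, 3)): x=-11 y=1 heading=west
uniquely the one of 216 3-step routes that fits.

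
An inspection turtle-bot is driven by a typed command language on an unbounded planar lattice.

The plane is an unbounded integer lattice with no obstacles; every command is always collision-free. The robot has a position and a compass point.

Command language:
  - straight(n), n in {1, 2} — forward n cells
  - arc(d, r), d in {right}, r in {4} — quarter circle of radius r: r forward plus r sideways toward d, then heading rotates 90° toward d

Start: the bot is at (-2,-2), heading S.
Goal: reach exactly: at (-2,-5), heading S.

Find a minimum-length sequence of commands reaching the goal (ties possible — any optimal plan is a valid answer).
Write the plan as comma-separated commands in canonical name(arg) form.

straight(2), straight(1)

initial: at (-2,-2), heading S
t=1 straight(2) ⇒ at (-2,-4), heading S
t=2 straight(1) ⇒ at (-2,-5), heading S
minimal: 2 command(s), checked below 2.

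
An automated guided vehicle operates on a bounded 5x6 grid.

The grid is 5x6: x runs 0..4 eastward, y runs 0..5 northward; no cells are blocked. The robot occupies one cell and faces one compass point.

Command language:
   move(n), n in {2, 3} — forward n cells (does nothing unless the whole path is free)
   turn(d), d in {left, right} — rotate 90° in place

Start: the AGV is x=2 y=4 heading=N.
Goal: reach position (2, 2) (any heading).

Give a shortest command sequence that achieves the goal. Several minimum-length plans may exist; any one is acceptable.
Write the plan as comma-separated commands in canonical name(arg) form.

turn(right), turn(right), move(2)

initial: x=2 y=4 heading=N
1. turn(right) → x=2 y=4 heading=E
2. turn(right) → x=2 y=4 heading=S
3. move(2) → x=2 y=2 heading=S
nothing shorter than 3 reaches the goal.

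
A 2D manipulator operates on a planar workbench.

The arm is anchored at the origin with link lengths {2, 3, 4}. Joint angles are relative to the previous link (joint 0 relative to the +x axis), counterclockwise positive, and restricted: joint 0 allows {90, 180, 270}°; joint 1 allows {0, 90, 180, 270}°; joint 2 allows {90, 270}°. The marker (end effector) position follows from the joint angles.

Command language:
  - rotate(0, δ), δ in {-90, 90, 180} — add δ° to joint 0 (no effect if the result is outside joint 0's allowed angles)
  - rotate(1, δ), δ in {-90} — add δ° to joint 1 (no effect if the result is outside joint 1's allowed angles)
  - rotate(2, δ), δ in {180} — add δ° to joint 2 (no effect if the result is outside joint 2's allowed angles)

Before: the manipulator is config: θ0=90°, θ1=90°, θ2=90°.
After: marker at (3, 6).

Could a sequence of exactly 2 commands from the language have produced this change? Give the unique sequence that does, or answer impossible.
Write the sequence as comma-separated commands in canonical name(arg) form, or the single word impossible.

from: config: θ0=90°, θ1=90°, θ2=90°
[1] after rotate(1, -90): config: θ0=90°, θ1=0°, θ2=90°
[2] after rotate(1, -90): config: θ0=90°, θ1=270°, θ2=90°
uniquely the one of 25 2-step routes that fits.

rotate(1, -90), rotate(1, -90)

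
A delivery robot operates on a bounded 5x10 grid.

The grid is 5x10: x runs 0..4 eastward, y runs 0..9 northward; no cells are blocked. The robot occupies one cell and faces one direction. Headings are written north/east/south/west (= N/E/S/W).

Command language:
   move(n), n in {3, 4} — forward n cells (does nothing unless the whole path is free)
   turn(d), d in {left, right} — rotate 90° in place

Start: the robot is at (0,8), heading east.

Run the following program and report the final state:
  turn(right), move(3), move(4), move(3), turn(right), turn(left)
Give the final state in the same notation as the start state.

at (0,1), heading south

from: at (0,8), heading east
[1] after turn(right): at (0,8), heading south
[2] after move(3): at (0,5), heading south
[3] after move(4): at (0,1), heading south
[4] after move(3): at (0,1), heading south
[5] after turn(right): at (0,1), heading west
[6] after turn(left): at (0,1), heading south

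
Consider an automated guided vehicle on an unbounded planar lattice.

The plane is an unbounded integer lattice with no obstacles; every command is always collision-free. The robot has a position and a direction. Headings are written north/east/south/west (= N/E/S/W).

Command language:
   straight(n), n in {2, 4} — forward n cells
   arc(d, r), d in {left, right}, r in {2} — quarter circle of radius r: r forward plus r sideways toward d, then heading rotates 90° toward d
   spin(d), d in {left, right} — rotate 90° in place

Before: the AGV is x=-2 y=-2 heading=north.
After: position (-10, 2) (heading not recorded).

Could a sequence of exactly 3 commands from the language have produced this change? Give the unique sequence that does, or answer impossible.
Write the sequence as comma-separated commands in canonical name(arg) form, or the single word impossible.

key: running arc(right, 2) before arc(left, 2) would end elsewhere — order is forced
from: x=-2 y=-2 heading=north
t=1 arc(left, 2) ⇒ x=-4 y=0 heading=west
t=2 straight(4) ⇒ x=-8 y=0 heading=west
t=3 arc(right, 2) ⇒ x=-10 y=2 heading=north
uniquely the one of 216 3-step routes that fits.

arc(left, 2), straight(4), arc(right, 2)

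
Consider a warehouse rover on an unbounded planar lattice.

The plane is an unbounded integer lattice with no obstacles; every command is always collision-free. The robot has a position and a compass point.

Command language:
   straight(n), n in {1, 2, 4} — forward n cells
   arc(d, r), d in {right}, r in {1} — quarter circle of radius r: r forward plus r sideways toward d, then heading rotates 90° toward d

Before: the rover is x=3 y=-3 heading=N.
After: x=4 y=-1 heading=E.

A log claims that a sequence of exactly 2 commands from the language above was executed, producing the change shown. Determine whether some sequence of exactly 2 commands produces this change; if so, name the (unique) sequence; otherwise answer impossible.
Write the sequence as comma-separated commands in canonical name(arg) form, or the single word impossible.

straight(1), arc(right, 1)

key: cell and facing (now E) both changed — the 2 commands mix motion and turning
t0: x=3 y=-3 heading=N
step 1 (straight(1)): x=3 y=-2 heading=N
step 2 (arc(right, 1)): x=4 y=-1 heading=E
no rival 2-sequence matches.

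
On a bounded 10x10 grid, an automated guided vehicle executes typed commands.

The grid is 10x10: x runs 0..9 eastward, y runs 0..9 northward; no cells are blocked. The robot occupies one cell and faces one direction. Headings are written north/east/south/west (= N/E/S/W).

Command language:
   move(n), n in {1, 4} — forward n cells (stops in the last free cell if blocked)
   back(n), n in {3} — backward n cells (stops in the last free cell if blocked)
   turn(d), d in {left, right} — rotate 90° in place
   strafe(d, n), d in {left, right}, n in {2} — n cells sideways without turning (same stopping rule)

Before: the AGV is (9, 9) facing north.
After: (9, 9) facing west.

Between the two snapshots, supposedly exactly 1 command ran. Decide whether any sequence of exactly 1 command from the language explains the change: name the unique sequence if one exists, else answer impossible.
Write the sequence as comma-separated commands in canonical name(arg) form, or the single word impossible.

turn(left)

key: parked at (9,9) the whole time — nothing moves the robot
begin: (9, 9) facing north
t=1 turn(left) ⇒ (9, 9) facing west
no other 1-command option fits: unique.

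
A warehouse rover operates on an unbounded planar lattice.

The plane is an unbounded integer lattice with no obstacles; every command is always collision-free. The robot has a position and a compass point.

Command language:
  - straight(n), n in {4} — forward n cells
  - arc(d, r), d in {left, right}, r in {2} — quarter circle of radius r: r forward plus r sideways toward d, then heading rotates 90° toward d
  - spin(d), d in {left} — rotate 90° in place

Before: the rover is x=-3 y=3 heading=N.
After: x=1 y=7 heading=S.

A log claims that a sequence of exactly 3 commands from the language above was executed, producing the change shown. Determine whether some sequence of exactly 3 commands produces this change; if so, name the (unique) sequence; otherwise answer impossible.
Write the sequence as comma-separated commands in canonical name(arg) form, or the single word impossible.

key: cell and facing (now S) both changed — the 3 commands mix motion and turning
initial: x=-3 y=3 heading=N
[1] after straight(4): x=-3 y=7 heading=N
[2] after arc(right, 2): x=-1 y=9 heading=E
[3] after arc(right, 2): x=1 y=7 heading=S
no other 3-command option fits: unique.

straight(4), arc(right, 2), arc(right, 2)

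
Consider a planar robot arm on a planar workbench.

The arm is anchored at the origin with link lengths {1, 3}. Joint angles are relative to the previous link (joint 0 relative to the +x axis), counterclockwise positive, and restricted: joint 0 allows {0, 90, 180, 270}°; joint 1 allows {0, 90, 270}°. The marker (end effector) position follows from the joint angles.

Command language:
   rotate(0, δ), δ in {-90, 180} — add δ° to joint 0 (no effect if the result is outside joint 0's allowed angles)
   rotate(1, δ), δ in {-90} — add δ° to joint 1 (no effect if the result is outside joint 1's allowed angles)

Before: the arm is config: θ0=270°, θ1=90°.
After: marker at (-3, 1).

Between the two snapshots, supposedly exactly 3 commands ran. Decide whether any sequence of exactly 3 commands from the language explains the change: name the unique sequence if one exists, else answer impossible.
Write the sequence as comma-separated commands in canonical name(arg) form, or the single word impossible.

rotate(0, 180), rotate(0, 180), rotate(0, 180)

begin: config: θ0=270°, θ1=90°
t=1 rotate(0, 180) ⇒ config: θ0=90°, θ1=90°
t=2 rotate(0, 180) ⇒ config: θ0=270°, θ1=90°
t=3 rotate(0, 180) ⇒ config: θ0=90°, θ1=90°
uniquely the one of 27 3-step routes that fits.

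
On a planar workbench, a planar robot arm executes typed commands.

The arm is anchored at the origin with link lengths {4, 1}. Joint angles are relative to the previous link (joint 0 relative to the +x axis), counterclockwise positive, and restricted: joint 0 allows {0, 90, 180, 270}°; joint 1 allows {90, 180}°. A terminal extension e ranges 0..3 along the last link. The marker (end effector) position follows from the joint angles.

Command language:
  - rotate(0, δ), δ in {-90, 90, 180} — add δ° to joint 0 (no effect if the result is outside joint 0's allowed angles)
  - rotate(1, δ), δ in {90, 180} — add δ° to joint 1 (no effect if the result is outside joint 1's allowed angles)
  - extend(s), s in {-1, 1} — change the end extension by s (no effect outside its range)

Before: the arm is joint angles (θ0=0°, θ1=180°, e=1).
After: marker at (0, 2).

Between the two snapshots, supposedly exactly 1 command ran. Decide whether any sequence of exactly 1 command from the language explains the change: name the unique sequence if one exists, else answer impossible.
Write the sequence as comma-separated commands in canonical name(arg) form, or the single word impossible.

start: joint angles (θ0=0°, θ1=180°, e=1)
1. rotate(0, 90) → joint angles (θ0=90°, θ1=180°, e=1)
all 7 alternatives checked — unique.

rotate(0, 90)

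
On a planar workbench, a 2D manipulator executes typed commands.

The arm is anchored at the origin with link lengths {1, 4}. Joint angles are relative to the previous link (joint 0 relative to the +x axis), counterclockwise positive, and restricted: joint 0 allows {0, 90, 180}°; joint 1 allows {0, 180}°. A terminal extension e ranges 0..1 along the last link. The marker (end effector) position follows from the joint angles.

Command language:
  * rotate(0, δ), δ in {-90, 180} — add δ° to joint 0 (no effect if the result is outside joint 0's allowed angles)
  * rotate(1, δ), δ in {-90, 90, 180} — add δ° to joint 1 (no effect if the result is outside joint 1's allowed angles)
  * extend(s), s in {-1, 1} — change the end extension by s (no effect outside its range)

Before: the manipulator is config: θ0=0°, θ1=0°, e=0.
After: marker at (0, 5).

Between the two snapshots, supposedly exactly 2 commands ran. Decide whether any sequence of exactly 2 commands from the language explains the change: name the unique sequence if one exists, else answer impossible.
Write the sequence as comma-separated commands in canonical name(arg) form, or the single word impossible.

rotate(0, 180), rotate(0, -90)

key: running rotate(0, -90) before rotate(0, 180) would end elsewhere — order is forced
begin: config: θ0=0°, θ1=0°, e=0
t=1 rotate(0, 180) ⇒ config: θ0=180°, θ1=0°, e=0
t=2 rotate(0, -90) ⇒ config: θ0=90°, θ1=0°, e=0
no rival 2-sequence matches.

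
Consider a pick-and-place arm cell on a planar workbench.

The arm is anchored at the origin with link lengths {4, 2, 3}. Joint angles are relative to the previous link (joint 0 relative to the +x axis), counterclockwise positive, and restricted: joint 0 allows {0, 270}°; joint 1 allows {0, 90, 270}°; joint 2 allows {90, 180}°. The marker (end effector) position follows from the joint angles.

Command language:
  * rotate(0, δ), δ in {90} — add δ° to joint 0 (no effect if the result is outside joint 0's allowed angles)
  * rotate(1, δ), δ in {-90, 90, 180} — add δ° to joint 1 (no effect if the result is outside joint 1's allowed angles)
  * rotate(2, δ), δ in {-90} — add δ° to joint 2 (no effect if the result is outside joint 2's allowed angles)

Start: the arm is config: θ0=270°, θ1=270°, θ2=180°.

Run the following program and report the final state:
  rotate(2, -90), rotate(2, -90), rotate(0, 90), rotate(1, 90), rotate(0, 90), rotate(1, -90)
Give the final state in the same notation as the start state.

config: θ0=0°, θ1=270°, θ2=90°

start: config: θ0=270°, θ1=270°, θ2=180°
1. rotate(2, -90) → config: θ0=270°, θ1=270°, θ2=90°
2. rotate(2, -90) → config: θ0=270°, θ1=270°, θ2=90°
3. rotate(0, 90) → config: θ0=0°, θ1=270°, θ2=90°
4. rotate(1, 90) → config: θ0=0°, θ1=0°, θ2=90°
5. rotate(0, 90) → config: θ0=0°, θ1=0°, θ2=90°
6. rotate(1, -90) → config: θ0=0°, θ1=270°, θ2=90°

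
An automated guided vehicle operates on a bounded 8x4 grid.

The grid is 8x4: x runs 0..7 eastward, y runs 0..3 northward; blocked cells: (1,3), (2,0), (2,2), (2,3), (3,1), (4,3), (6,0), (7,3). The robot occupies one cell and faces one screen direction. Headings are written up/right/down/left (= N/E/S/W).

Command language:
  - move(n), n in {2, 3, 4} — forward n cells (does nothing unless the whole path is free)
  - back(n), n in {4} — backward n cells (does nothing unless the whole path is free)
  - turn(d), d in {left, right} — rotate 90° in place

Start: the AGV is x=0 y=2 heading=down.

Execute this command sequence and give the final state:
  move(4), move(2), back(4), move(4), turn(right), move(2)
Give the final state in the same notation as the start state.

x=0 y=0 heading=left

begin: x=0 y=2 heading=down
step 1 (move(4)): x=0 y=2 heading=down
step 2 (move(2)): x=0 y=0 heading=down
step 3 (back(4)): x=0 y=0 heading=down
step 4 (move(4)): x=0 y=0 heading=down
step 5 (turn(right)): x=0 y=0 heading=left
step 6 (move(2)): x=0 y=0 heading=left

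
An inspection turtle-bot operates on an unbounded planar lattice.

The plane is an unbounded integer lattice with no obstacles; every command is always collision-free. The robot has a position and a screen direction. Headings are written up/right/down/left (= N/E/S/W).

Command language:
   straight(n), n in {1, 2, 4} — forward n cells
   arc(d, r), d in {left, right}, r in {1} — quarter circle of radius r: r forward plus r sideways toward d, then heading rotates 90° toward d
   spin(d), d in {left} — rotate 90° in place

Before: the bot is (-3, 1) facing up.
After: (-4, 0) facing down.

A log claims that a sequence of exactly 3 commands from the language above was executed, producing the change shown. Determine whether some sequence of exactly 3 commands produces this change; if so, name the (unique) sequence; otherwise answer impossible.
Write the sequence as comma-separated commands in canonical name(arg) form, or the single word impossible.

key: cell and facing (now S) both changed — the 3 commands mix motion and turning
initial: (-3, 1) facing up
1. arc(left, 1) → (-4, 2) facing left
2. spin(left) → (-4, 2) facing down
3. straight(2) → (-4, 0) facing down
all 216 alternatives checked — unique.

arc(left, 1), spin(left), straight(2)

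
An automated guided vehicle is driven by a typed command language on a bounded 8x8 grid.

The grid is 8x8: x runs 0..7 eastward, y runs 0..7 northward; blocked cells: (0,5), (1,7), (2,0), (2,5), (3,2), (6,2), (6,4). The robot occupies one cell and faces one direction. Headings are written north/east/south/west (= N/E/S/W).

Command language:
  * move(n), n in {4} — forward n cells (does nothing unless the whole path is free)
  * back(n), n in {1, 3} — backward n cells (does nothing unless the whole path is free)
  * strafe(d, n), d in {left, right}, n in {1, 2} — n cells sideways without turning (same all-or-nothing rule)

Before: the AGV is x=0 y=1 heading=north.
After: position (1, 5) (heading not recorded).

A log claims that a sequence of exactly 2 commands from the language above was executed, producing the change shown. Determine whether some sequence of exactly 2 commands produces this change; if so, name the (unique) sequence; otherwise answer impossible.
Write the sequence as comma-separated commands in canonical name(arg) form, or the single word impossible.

strafe(right, 1), move(4)

key: order matters: swapping strafe(right, 1) and move(4) lands elsewhere
start: x=0 y=1 heading=north
1. strafe(right, 1) → x=1 y=1 heading=north
2. move(4) → x=1 y=5 heading=north
no rival 2-sequence matches.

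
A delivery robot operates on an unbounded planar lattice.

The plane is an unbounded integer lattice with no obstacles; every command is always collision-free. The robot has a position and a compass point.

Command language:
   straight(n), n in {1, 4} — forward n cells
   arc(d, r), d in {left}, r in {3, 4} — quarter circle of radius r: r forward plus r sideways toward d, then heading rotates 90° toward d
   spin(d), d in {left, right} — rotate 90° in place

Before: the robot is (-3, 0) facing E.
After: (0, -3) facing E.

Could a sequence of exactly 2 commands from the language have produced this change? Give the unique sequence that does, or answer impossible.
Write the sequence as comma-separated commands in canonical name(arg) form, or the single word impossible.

spin(right), arc(left, 3)

key: still facing E at the end — net rotation zero over 2 steps
begin: (-3, 0) facing E
step 1 (spin(right)): (-3, 0) facing S
step 2 (arc(left, 3)): (0, -3) facing E
no other 2-command option fits: unique.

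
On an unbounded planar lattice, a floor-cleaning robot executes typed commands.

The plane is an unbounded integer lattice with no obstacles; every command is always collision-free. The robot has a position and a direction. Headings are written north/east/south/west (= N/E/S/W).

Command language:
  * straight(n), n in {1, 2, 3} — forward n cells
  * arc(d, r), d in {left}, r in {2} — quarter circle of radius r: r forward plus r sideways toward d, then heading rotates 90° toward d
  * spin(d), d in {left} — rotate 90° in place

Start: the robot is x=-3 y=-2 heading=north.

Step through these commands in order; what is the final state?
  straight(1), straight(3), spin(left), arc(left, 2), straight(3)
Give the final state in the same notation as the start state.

x=-5 y=-3 heading=south

start: x=-3 y=-2 heading=north
[1] after straight(1): x=-3 y=-1 heading=north
[2] after straight(3): x=-3 y=2 heading=north
[3] after spin(left): x=-3 y=2 heading=west
[4] after arc(left, 2): x=-5 y=0 heading=south
[5] after straight(3): x=-5 y=-3 heading=south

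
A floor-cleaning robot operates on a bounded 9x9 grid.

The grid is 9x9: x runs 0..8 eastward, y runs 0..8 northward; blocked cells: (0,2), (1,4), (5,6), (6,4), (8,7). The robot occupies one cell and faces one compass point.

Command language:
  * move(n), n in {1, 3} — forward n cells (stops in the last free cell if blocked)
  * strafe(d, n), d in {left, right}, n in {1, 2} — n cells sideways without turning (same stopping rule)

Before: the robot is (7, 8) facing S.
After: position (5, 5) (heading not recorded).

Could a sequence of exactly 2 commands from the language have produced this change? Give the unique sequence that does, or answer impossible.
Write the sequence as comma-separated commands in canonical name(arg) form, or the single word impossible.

key: order matters: swapping move(3) and strafe(right, 2) lands elsewhere
begin: (7, 8) facing S
1. move(3) → (7, 5) facing S
2. strafe(right, 2) → (5, 5) facing S
no other 2-command option fits: unique.

move(3), strafe(right, 2)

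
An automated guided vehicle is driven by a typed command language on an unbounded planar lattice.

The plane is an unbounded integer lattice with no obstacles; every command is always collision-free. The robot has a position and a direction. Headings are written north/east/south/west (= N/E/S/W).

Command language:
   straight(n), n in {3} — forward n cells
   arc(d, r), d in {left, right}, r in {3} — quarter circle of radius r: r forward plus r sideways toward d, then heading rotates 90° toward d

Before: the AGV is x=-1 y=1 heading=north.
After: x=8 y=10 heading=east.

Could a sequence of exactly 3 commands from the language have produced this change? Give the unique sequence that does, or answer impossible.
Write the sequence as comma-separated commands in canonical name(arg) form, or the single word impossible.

key: position moved to (8,10) AND the heading swung to E — translation plus rotation needed
initial: x=-1 y=1 heading=north
t=1 arc(right, 3) ⇒ x=2 y=4 heading=east
t=2 arc(left, 3) ⇒ x=5 y=7 heading=north
t=3 arc(right, 3) ⇒ x=8 y=10 heading=east
uniquely the one of 27 3-step routes that fits.

arc(right, 3), arc(left, 3), arc(right, 3)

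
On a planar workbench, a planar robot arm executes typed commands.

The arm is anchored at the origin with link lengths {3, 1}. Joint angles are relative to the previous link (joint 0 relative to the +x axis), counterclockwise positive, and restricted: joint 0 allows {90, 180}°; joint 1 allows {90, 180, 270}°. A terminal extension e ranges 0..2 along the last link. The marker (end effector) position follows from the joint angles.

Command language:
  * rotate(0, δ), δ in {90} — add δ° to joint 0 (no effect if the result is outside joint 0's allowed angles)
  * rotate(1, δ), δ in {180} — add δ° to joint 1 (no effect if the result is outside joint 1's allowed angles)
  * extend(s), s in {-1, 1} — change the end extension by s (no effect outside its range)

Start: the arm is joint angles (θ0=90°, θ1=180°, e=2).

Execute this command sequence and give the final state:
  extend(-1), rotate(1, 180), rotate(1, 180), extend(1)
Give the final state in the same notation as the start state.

joint angles (θ0=90°, θ1=180°, e=2)

initial: joint angles (θ0=90°, θ1=180°, e=2)
step 1 (extend(-1)): joint angles (θ0=90°, θ1=180°, e=1)
step 2 (rotate(1, 180)): joint angles (θ0=90°, θ1=180°, e=1)
step 3 (rotate(1, 180)): joint angles (θ0=90°, θ1=180°, e=1)
step 4 (extend(1)): joint angles (θ0=90°, θ1=180°, e=2)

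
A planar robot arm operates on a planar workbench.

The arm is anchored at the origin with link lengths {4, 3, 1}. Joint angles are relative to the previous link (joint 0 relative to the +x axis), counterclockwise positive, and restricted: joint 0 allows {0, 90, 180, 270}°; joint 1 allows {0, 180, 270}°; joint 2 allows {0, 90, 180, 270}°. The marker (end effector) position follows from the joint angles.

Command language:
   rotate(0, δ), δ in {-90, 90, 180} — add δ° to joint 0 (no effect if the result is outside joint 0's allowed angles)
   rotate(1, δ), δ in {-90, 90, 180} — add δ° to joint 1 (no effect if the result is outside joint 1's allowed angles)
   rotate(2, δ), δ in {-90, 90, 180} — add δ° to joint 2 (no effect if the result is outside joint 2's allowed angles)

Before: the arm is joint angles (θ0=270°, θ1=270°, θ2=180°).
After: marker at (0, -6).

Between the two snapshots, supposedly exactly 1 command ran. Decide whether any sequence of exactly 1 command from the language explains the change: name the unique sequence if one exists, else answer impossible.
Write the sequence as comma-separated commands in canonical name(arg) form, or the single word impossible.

start: joint angles (θ0=270°, θ1=270°, θ2=180°)
1. rotate(1, 90) → joint angles (θ0=270°, θ1=0°, θ2=180°)
all 9 alternatives checked — unique.

rotate(1, 90)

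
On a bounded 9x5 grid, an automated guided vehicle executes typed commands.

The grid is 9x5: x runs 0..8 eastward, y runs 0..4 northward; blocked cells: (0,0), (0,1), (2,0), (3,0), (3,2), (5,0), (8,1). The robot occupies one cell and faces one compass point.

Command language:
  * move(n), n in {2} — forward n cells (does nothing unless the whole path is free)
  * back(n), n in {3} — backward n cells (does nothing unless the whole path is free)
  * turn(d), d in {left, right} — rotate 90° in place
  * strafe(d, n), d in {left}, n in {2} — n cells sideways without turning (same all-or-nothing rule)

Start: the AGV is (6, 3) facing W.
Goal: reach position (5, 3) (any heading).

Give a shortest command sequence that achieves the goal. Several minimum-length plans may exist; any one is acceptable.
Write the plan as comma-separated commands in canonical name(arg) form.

from: (6, 3) facing W
1. move(2) → (4, 3) facing W
2. move(2) → (2, 3) facing W
3. back(3) → (5, 3) facing W
nothing shorter than 3 reaches the goal.

move(2), move(2), back(3)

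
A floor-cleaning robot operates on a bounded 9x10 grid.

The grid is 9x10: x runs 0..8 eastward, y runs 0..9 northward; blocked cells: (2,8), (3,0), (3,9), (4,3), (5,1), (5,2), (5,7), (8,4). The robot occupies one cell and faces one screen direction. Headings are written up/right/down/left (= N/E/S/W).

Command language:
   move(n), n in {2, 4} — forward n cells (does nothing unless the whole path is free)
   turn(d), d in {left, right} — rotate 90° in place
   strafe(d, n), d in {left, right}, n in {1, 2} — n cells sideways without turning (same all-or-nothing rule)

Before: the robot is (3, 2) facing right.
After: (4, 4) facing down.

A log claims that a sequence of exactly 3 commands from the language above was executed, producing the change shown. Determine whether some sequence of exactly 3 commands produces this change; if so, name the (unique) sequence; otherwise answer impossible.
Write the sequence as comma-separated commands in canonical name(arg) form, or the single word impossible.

strafe(left, 2), turn(right), strafe(left, 1)

key: order matters: swapping strafe(left, 2) and strafe(left, 1) lands elsewhere
initial: (3, 2) facing right
1. strafe(left, 2) → (3, 4) facing right
2. turn(right) → (3, 4) facing down
3. strafe(left, 1) → (4, 4) facing down
no rival 3-sequence matches.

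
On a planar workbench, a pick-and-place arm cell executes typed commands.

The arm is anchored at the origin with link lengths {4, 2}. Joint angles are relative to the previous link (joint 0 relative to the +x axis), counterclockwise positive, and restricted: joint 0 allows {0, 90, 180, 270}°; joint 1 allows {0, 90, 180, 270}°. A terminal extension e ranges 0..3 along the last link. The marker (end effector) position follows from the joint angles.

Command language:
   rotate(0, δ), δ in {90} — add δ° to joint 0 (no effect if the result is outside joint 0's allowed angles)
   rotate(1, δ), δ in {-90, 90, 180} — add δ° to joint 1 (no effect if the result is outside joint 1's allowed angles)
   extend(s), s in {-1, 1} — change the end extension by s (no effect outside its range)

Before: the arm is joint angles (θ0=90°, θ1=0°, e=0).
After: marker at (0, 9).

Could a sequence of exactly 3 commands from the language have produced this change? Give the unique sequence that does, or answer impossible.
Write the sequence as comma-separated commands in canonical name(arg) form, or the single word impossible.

extend(1), extend(1), extend(1)

t0: joint angles (θ0=90°, θ1=0°, e=0)
1. extend(1) → joint angles (θ0=90°, θ1=0°, e=1)
2. extend(1) → joint angles (θ0=90°, θ1=0°, e=2)
3. extend(1) → joint angles (θ0=90°, θ1=0°, e=3)
no rival 3-sequence matches.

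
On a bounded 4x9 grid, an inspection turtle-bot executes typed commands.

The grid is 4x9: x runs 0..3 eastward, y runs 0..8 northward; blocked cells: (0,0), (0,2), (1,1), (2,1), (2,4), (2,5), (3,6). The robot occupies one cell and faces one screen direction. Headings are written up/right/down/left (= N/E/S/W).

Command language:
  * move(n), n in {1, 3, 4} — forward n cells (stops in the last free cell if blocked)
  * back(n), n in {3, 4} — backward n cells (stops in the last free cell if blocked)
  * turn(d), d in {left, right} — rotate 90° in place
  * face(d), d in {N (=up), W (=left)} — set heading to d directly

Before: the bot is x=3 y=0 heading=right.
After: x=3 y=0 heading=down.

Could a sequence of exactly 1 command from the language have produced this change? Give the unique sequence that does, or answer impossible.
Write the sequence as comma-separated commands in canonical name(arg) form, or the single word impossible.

turn(right)

key: (3,0) unchanged — the single command moves nothing
t0: x=3 y=0 heading=right
t=1 turn(right) ⇒ x=3 y=0 heading=down
no other 1-command option fits: unique.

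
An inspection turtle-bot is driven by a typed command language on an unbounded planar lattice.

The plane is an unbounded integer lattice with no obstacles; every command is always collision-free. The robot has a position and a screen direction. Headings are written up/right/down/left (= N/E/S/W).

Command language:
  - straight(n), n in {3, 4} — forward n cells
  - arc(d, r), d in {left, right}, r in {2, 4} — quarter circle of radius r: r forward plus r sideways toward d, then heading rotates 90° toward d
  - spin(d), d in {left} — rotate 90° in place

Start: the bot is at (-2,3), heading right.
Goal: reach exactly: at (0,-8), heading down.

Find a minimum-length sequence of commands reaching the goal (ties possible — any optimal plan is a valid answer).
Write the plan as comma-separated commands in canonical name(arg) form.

arc(right, 2), straight(3), straight(3), straight(3)

t0: at (-2,3), heading right
step 1 (arc(right, 2)): at (0,1), heading down
step 2 (straight(3)): at (0,-2), heading down
step 3 (straight(3)): at (0,-5), heading down
step 4 (straight(3)): at (0,-8), heading down
minimal: 4 command(s), checked below 4.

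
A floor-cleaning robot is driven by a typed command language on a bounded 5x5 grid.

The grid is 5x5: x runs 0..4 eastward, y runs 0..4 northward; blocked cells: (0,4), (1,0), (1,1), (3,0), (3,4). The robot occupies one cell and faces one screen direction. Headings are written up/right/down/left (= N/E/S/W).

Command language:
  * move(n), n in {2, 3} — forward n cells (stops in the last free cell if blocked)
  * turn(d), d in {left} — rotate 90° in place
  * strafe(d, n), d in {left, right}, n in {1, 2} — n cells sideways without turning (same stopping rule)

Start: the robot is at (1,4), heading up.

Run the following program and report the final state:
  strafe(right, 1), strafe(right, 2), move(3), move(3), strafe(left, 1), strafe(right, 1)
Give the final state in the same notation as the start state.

at (2,4), heading up

begin: at (1,4), heading up
t=1 strafe(right, 1) ⇒ at (2,4), heading up
t=2 strafe(right, 2) ⇒ at (2,4), heading up
t=3 move(3) ⇒ at (2,4), heading up
t=4 move(3) ⇒ at (2,4), heading up
t=5 strafe(left, 1) ⇒ at (1,4), heading up
t=6 strafe(right, 1) ⇒ at (2,4), heading up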